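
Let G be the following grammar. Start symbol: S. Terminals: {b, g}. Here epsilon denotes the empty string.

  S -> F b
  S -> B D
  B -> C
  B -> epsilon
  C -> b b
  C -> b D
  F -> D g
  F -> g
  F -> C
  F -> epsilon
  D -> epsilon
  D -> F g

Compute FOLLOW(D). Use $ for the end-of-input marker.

{$, b, g}

FIRST(C): from C->b b we get {b}; from C->b D we get {b}. So FIRST(C) = {b}.
FIRST(B): from B->C we get {b}; from B->epsilon we get {epsilon}. So FIRST(B) = {epsilon, b}.
FIRST(S): from S->F b we get {b, g}; from S->B D we get {epsilon, b, g}. So FIRST(S) = {epsilon, b, g}.
FIRST(F): from F->D g we get {b, g}; from F->g we get {g}; from F->C we get {b}; from F->epsilon we get {epsilon}. So FIRST(F) = {epsilon, b, g}.
FIRST(D): from D->epsilon we get {epsilon}; from D->F g we get {b, g}. So FIRST(D) = {epsilon, b, g}.
FOLLOW(S) includes $ since S is the start symbol.
FOLLOW(S): S appears on no right-hand side. Thus FOLLOW(S) = {$}.
FOLLOW(B): in S->B D, B is followed by D with FIRST {epsilon, b, g}; in S->B D, the suffix after B is nullable, so FOLLOW(B) ⊇ FOLLOW(S) = {$}. Thus FOLLOW(B) = {$, b, g}.
FOLLOW(F): in S->F b, F is followed by b with FIRST {b}; in D->F g, F is followed by g with FIRST {g}. Thus FOLLOW(F) = {b, g}.
FOLLOW(C): in B->C, the suffix after C is empty, so FOLLOW(C) ⊇ FOLLOW(B) = {$, b, g}; in F->C, the suffix after C is empty, so FOLLOW(C) ⊇ FOLLOW(F) = {b, g}. Thus FOLLOW(C) = {$, b, g}.
FOLLOW(D): in S->B D, the suffix after D is empty, so FOLLOW(D) ⊇ FOLLOW(S) = {$}; in C->b D, the suffix after D is empty, so FOLLOW(D) ⊇ FOLLOW(C) = {$, b, g}; in F->D g, D is followed by g with FIRST {g}. Thus FOLLOW(D) = {$, b, g}.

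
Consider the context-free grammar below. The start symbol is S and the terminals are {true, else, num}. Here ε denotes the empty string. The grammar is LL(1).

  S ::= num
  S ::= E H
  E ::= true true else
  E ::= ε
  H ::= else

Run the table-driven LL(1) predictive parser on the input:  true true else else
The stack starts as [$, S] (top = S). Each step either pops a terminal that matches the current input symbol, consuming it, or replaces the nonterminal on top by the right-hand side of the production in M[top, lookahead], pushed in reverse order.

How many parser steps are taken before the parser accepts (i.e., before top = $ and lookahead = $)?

7

step 1: stack=$ S  input=true true else else $  — expand S ::= E H
step 2: stack=$ H E  input=true true else else $  — expand E ::= true true else
step 3: stack=$ H else true true  input=true true else else $  — match true
step 4: stack=$ H else true  input=true else else $  — match true
step 5: stack=$ H else  input=else else $  — match else
step 6: stack=$ H  input=else $  — expand H ::= else
step 7: stack=$ else  input=else $  — match else
Accept reached after 7 steps.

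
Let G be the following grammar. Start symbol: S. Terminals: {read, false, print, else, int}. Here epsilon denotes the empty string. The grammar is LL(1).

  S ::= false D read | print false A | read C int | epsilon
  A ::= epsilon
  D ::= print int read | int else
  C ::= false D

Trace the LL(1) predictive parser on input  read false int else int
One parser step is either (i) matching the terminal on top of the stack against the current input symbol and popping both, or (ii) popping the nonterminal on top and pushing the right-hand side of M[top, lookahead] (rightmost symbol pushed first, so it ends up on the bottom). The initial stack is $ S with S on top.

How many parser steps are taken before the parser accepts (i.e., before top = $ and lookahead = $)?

     Stack           Input                      Action
  1  $ S             read false int else int $  expand S ::= read C int
  2  $ int C read    read false int else int $  match read
  3  $ int C         false int else int $       expand C ::= false D
  4  $ int D false   false int else int $       match false
  5  $ int D         int else int $             expand D ::= int else
  6  $ int else int  int else int $             match int
  7  $ int else      else int $                 match else
  8  $ int           int $                      match int
Accept reached after 8 steps.

8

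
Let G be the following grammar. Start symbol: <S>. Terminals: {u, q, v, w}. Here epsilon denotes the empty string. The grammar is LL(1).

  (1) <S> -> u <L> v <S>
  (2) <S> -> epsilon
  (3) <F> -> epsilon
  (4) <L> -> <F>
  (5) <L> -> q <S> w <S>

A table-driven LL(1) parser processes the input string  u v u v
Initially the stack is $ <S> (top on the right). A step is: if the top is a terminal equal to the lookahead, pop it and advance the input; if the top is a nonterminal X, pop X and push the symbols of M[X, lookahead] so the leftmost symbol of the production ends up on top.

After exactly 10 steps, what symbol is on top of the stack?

step 1: stack=$ <S>  input=u v u v $  — expand <S> -> u <L> v <S>
step 2: stack=$ <S> v <L> u  input=u v u v $  — match u
step 3: stack=$ <S> v <L>  input=v u v $  — expand <L> -> <F>
step 4: stack=$ <S> v <F>  input=v u v $  — expand <F> -> epsilon
step 5: stack=$ <S> v  input=v u v $  — match v
step 6: stack=$ <S>  input=u v $  — expand <S> -> u <L> v <S>
step 7: stack=$ <S> v <L> u  input=u v $  — match u
step 8: stack=$ <S> v <L>  input=v $  — expand <L> -> <F>
step 9: stack=$ <S> v <F>  input=v $  — expand <F> -> epsilon
step 10: stack=$ <S> v  input=v $  — match v
Stack after step 10: $ <S> (top = <S>).

<S>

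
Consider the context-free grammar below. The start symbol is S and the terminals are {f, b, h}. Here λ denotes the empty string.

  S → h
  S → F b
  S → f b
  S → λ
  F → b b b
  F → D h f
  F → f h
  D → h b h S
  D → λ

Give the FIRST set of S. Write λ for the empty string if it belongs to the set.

{λ, b, f, h}

FIRST(D) = {λ, h}
FIRST(F) = {b, f, h}  (via D h f)
FIRST(S) = {λ, b, f, h}  (via F b)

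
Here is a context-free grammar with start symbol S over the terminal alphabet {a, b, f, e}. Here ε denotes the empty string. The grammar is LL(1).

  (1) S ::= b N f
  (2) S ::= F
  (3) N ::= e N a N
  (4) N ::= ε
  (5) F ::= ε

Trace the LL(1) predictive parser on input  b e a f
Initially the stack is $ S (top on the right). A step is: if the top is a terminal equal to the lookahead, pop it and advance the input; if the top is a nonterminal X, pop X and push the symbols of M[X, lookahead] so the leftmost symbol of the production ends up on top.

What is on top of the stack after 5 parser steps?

a

step 1: stack=$ S  input=b e a f $  — expand S ::= b N f
step 2: stack=$ f N b  input=b e a f $  — match b
step 3: stack=$ f N  input=e a f $  — expand N ::= e N a N
step 4: stack=$ f N a N e  input=e a f $  — match e
step 5: stack=$ f N a N  input=a f $  — expand N ::= ε
Stack after step 5: $ f N a (top = a).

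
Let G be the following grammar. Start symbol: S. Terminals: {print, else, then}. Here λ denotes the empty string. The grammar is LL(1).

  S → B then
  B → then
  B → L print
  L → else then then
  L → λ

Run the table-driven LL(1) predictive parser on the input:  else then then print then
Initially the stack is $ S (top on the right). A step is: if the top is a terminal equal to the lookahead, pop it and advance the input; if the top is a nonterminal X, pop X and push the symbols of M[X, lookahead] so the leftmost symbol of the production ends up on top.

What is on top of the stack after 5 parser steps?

then

     Stack                        Input                        Action
  1  $ S                          else then then print then $  expand S → B then
  2  $ then B                     else then then print then $  expand B → L print
  3  $ then print L               else then then print then $  expand L → else then then
  4  $ then print then then else  else then then print then $  match else
  5  $ then print then then       then then print then $       match then
Stack after step 5: $ then print then (top = then).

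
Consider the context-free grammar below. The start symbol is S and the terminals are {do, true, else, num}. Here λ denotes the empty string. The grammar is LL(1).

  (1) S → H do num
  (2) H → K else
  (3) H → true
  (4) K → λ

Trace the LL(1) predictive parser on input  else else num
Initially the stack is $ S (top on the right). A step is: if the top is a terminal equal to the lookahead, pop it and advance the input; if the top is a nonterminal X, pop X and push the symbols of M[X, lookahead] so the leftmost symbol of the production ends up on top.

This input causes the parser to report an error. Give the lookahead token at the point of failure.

else

step 1: stack=$ S  input=else else num $  — expand S → H do num
step 2: stack=$ num do H  input=else else num $  — expand H → K else
step 3: stack=$ num do else K  input=else else num $  — expand K → λ
step 4: stack=$ num do else  input=else else num $  — match else
step 5: stack=$ num do  input=else num $  — error: top is terminal do but lookahead is else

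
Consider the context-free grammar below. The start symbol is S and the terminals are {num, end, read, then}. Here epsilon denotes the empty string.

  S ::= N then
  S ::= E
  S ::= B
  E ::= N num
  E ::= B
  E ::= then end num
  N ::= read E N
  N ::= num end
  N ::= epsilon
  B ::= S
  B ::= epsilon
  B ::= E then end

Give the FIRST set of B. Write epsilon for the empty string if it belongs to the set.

FIRST(N) = {epsilon, num, read}
FIRST(S) = {epsilon, num, read, then}  (via N then, E, B)
FIRST(E) = {epsilon, num, read, then}  (via N num, B)
FIRST(B) = {epsilon, num, read, then}  (via S, E then end)

{epsilon, num, read, then}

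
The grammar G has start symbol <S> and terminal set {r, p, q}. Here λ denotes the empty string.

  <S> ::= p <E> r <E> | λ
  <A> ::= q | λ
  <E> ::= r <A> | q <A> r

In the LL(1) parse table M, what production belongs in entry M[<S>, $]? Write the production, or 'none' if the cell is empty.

<S> ::= λ

FIRST(<S>) = {λ, p}
FIRST(<A>) = {λ, q}
FIRST(<E>) = {q, r}
FOLLOW(<S>) includes $ since <S> is the start symbol.
FOLLOW(<S>): <S> appears on no right-hand side. Thus FOLLOW(<S>) = {$}.
For <S> ::= p <E> r <E>: FIRST(p <E> r <E>) = {p}, so it goes in M[<S>, t] for t ∈ {p}.
For <S> ::= λ: FIRST(λ) = {λ}, so it goes in M[<S>, t] for t ∈ {}; since λ ∈ FIRST, also for every t ∈ FOLLOW(<S>) = {$}.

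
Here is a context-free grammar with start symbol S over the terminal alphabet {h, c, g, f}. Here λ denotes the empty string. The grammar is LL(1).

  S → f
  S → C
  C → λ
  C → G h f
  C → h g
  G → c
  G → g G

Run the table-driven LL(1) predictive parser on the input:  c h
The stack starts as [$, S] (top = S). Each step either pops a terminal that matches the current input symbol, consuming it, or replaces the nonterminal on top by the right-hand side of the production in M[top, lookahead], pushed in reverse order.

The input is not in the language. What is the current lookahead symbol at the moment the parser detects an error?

$

     Stack    Input  Action
  1  $ S      c h $  expand S → C
  2  $ C      c h $  expand C → G h f
  3  $ f h G  c h $  expand G → c
  4  $ f h c  c h $  match c
  5  $ f h    h $    match h
  6  $ f      $      error: top is terminal f but lookahead is $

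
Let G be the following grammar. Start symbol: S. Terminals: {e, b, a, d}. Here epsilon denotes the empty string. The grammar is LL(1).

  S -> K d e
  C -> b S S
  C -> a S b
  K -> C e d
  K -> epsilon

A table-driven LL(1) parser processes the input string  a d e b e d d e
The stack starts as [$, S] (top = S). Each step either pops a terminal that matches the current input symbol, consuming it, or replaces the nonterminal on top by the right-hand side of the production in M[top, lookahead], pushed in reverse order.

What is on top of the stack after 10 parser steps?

d

      Stack              Input              Action
   1  $ S                a d e b e d d e $  expand S -> K d e
   2  $ e d K            a d e b e d d e $  expand K -> C e d
   3  $ e d d e C        a d e b e d d e $  expand C -> a S b
   4  $ e d d e b S a    a d e b e d d e $  match a
   5  $ e d d e b S      d e b e d d e $    expand S -> K d e
   6  $ e d d e b e d K  d e b e d d e $    expand K -> epsilon
   7  $ e d d e b e d    d e b e d d e $    match d
   8  $ e d d e b e      e b e d d e $      match e
   9  $ e d d e b        b e d d e $        match b
  10  $ e d d e          e d d e $          match e
Stack after step 10: $ e d d (top = d).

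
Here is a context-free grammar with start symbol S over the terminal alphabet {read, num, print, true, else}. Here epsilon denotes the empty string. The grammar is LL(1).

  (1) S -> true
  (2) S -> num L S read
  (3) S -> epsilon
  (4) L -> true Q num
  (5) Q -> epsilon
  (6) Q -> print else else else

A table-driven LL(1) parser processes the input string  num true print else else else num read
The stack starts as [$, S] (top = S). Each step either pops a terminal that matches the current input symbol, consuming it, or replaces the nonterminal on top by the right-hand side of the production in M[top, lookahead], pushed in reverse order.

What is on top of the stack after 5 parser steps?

print

     Stack                Input                                     Action
  1  $ S                  num true print else else else num read $  expand S -> num L S read
  2  $ read S L num       num true print else else else num read $  match num
  3  $ read S L           true print else else else num read $      expand L -> true Q num
  4  $ read S num Q true  true print else else else num read $      match true
  5  $ read S num Q       print else else else num read $           expand Q -> print else else else
Stack after step 5: $ read S num else else else print (top = print).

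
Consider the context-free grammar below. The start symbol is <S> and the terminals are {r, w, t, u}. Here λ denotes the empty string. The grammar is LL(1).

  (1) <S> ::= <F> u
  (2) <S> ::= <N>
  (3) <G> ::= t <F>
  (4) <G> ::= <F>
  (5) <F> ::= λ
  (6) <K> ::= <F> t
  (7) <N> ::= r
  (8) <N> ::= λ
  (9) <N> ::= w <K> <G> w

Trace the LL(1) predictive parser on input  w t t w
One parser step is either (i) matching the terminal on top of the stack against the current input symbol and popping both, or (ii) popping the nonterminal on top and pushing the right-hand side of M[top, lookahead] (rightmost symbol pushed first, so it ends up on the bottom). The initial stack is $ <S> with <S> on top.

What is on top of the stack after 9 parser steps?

w

     Stack          Input      Action
  1  $ <S>          w t t w $  expand <S> ::= <N>
  2  $ <N>          w t t w $  expand <N> ::= w <K> <G> w
  3  $ w <G> <K> w  w t t w $  match w
  4  $ w <G> <K>    t t w $    expand <K> ::= <F> t
  5  $ w <G> t <F>  t t w $    expand <F> ::= λ
  6  $ w <G> t      t t w $    match t
  7  $ w <G>        t w $      expand <G> ::= t <F>
  8  $ w <F> t      t w $      match t
  9  $ w <F>        w $        expand <F> ::= λ
Stack after step 9: $ w (top = w).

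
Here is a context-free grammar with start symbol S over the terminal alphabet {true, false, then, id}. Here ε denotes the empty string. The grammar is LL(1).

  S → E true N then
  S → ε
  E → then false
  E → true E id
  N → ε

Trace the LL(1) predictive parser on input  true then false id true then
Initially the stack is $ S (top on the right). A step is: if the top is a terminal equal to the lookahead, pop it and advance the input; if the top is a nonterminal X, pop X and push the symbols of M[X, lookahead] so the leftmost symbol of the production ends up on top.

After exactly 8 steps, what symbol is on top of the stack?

step 1: stack=$ S  input=true then false id true then $  — expand S → E true N then
step 2: stack=$ then N true E  input=true then false id true then $  — expand E → true E id
step 3: stack=$ then N true id E true  input=true then false id true then $  — match true
step 4: stack=$ then N true id E  input=then false id true then $  — expand E → then false
step 5: stack=$ then N true id false then  input=then false id true then $  — match then
step 6: stack=$ then N true id false  input=false id true then $  — match false
step 7: stack=$ then N true id  input=id true then $  — match id
step 8: stack=$ then N true  input=true then $  — match true
Stack after step 8: $ then N (top = N).

N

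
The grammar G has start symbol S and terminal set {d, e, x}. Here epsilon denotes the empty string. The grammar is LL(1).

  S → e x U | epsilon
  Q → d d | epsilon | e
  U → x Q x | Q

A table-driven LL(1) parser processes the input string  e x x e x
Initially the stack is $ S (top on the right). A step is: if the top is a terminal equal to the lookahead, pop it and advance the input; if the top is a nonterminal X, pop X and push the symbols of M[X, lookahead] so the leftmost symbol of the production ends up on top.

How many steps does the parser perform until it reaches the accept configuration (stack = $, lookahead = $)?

     Stack    Input        Action
  1  $ S      e x x e x $  expand S → e x U
  2  $ U x e  e x x e x $  match e
  3  $ U x    x x e x $    match x
  4  $ U      x e x $      expand U → x Q x
  5  $ x Q x  x e x $      match x
  6  $ x Q    e x $        expand Q → e
  7  $ x e    e x $        match e
  8  $ x      x $          match x
Accept reached after 8 steps.

8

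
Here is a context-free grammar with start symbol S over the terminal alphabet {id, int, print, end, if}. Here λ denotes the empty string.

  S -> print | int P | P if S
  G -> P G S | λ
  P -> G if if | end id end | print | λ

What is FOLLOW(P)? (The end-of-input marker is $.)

{$, end, if, int, print}

FIRST(S) = {end, if, int, print}  (via P if S)
FIRST(G) = {λ, end, if, int, print}  (via P G S)
FIRST(P) = {λ, end, if, int, print}  (via G if if)
FOLLOW(S) includes $ since S is the start symbol.
FOLLOW(G): in G->P G S, G is followed by S with FIRST {end, if, int, print}; in P->G if if, G is followed by if if with FIRST {if}. Thus FOLLOW(G) = {end, if, int, print}.
FOLLOW(S): in S->P if S, the suffix after S is empty (adds nothing new); in G->P G S, the suffix after S is empty, so FOLLOW(S) ⊇ FOLLOW(G) = {end, if, int, print}. Thus FOLLOW(S) = {$, end, if, int, print}.
FOLLOW(P): in S->int P, the suffix after P is empty, so FOLLOW(P) ⊇ FOLLOW(S) = {$, end, if, int, print}; in S->P if S, P is followed by if S with FIRST {if}; in G->P G S, P is followed by G S with FIRST {end, if, int, print}. Thus FOLLOW(P) = {$, end, if, int, print}.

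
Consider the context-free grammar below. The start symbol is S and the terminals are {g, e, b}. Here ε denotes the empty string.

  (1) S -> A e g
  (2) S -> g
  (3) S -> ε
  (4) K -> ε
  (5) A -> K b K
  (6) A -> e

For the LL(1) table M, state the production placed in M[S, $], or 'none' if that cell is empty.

FIRST(K) = {ε}
FIRST(A) = {b, e}  (via K b K)
FIRST(S) = {ε, b, e, g}  (via A e g)
FOLLOW(S) includes $ since S is the start symbol.
FOLLOW(S): S appears on no right-hand side. Thus FOLLOW(S) = {$}.
For S -> A e g: FIRST(A e g) = {b, e}, so it goes in M[S, t] for t ∈ {b, e}.
For S -> g: FIRST(g) = {g}, so it goes in M[S, t] for t ∈ {g}.
For S -> ε: FIRST(ε) = {ε}, so it goes in M[S, t] for t ∈ {}; since ε ∈ FIRST, also for every t ∈ FOLLOW(S) = {$}.

S -> ε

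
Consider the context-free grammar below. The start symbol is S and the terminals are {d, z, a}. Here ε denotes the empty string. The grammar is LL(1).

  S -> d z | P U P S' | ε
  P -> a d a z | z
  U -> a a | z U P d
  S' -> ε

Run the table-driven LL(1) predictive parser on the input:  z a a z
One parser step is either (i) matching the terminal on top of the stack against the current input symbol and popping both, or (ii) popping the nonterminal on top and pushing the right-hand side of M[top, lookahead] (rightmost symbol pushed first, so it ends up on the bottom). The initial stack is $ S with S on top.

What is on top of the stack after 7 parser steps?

z

step 1: stack=$ S  input=z a a z $  — expand S -> P U P S'
step 2: stack=$ S' P U P  input=z a a z $  — expand P -> z
step 3: stack=$ S' P U z  input=z a a z $  — match z
step 4: stack=$ S' P U  input=a a z $  — expand U -> a a
step 5: stack=$ S' P a a  input=a a z $  — match a
step 6: stack=$ S' P a  input=a z $  — match a
step 7: stack=$ S' P  input=z $  — expand P -> z
Stack after step 7: $ S' z (top = z).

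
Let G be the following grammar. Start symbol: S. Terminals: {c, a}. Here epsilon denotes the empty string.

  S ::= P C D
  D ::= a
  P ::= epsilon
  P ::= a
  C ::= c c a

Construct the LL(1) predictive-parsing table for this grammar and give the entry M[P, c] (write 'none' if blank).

P ::= epsilon

FIRST(D): from D::=a we get {a}. So FIRST(D) = {a}.
FIRST(P): from P::=epsilon we get {epsilon}; from P::=a we get {a}. So FIRST(P) = {epsilon, a}.
FIRST(C): from C::=c c a we get {c}. So FIRST(C) = {c}.
FIRST(S): from S::=P C D we get {a, c}. So FIRST(S) = {a, c}.
FOLLOW(S) includes $ since S is the start symbol.
FOLLOW(P): in S::=P C D, P is followed by C D with FIRST {c}. Thus FOLLOW(P) = {c}.
For P ::= epsilon: FIRST(epsilon) = {epsilon}, so it goes in M[P, t] for t ∈ {}; since epsilon ∈ FIRST, also for every t ∈ FOLLOW(P) = {c}.
For P ::= a: FIRST(a) = {a}, so it goes in M[P, t] for t ∈ {a}.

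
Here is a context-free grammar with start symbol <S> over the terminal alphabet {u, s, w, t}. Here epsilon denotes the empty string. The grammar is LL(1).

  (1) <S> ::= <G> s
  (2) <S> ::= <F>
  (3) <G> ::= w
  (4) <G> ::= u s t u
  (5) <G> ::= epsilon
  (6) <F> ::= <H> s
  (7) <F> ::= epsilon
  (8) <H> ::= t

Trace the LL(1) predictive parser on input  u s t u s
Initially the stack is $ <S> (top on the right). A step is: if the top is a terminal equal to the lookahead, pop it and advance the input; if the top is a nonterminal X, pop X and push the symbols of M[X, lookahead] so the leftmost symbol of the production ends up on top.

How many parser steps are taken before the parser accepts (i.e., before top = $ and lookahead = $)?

7

     Stack        Input        Action
  1  $ <S>        u s t u s $  expand <S> ::= <G> s
  2  $ s <G>      u s t u s $  expand <G> ::= u s t u
  3  $ s u t s u  u s t u s $  match u
  4  $ s u t s    s t u s $    match s
  5  $ s u t      t u s $      match t
  6  $ s u        u s $        match u
  7  $ s          s $          match s
Accept reached after 7 steps.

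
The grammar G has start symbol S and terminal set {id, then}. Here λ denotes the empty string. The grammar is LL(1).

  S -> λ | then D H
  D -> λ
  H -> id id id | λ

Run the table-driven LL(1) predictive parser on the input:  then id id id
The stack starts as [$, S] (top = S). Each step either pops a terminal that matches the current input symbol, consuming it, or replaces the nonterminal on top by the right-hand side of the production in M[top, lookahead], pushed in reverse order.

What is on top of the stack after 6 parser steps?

id

step 1: stack=$ S  input=then id id id $  — expand S -> then D H
step 2: stack=$ H D then  input=then id id id $  — match then
step 3: stack=$ H D  input=id id id $  — expand D -> λ
step 4: stack=$ H  input=id id id $  — expand H -> id id id
step 5: stack=$ id id id  input=id id id $  — match id
step 6: stack=$ id id  input=id id $  — match id
Stack after step 6: $ id (top = id).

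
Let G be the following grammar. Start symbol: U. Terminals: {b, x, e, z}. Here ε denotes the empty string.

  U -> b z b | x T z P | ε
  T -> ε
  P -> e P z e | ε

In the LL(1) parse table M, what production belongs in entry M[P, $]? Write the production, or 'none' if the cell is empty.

P -> ε

FIRST(U) = {ε, b, x}
FIRST(T) = {ε}
FIRST(P) = {ε, e}
FOLLOW(U) includes $ since U is the start symbol.
FOLLOW(U): U appears on no right-hand side. Thus FOLLOW(U) = {$}.
FOLLOW(P): in U->x T z P, the suffix after P is empty, so FOLLOW(P) ⊇ FOLLOW(U) = {$}; in P->e P z e, P is followed by z e with FIRST {z}. Thus FOLLOW(P) = {$, z}.
For P -> e P z e: FIRST(e P z e) = {e}, so it goes in M[P, t] for t ∈ {e}.
For P -> ε: FIRST(ε) = {ε}, so it goes in M[P, t] for t ∈ {}; since ε ∈ FIRST, also for every t ∈ FOLLOW(P) = {$, z}.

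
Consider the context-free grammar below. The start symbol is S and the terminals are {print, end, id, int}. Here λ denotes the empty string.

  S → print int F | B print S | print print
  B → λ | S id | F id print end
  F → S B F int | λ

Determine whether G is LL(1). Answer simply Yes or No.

FIRST(S) = {id, print}
FIRST(B) = {λ, id, print}
FIRST(F) = {λ, id, print}
FOLLOW(S) = {$, id, int, print}
FOLLOW(B) = {id, int, print}
FOLLOW(F) = {$, id, int, print}
Cell M[B, id] receives both B → λ and B → S id and B → F id print end — the grammar is not LL(1).

No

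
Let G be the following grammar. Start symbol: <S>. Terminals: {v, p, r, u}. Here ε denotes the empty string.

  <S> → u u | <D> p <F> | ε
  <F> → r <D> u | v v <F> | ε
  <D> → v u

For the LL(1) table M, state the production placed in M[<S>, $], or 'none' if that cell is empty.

FIRST(<F>) = {ε, r, v}
FIRST(<D>) = {v}
FIRST(<S>) = {ε, u, v}  (via <D> p <F>)
FOLLOW(<S>) includes $ since <S> is the start symbol.
FOLLOW(<S>): <S> appears on no right-hand side. Thus FOLLOW(<S>) = {$}.
For <S> → u u: FIRST(u u) = {u}, so it goes in M[<S>, t] for t ∈ {u}.
For <S> → <D> p <F>: FIRST(<D> p <F>) = {v}, so it goes in M[<S>, t] for t ∈ {v}.
For <S> → ε: FIRST(ε) = {ε}, so it goes in M[<S>, t] for t ∈ {}; since ε ∈ FIRST, also for every t ∈ FOLLOW(<S>) = {$}.

<S> → ε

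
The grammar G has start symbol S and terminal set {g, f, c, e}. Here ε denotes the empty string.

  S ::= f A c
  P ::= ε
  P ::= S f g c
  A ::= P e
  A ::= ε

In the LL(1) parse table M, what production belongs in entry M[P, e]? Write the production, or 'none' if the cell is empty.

P ::= ε

FIRST(S): from S::=f A c we get {f}. So FIRST(S) = {f}.
FIRST(P): from P::=ε we get {ε}; from P::=S f g c we get {f}. So FIRST(P) = {ε, f}.
FIRST(A): from A::=P e we get {e, f}; from A::=ε we get {ε}. So FIRST(A) = {ε, e, f}.
FOLLOW(S) includes $ since S is the start symbol.
FOLLOW(P): in A::=P e, P is followed by e with FIRST {e}. Thus FOLLOW(P) = {e}.
For P ::= ε: FIRST(ε) = {ε}, so it goes in M[P, t] for t ∈ {}; since ε ∈ FIRST, also for every t ∈ FOLLOW(P) = {e}.
For P ::= S f g c: FIRST(S f g c) = {f}, so it goes in M[P, t] for t ∈ {f}.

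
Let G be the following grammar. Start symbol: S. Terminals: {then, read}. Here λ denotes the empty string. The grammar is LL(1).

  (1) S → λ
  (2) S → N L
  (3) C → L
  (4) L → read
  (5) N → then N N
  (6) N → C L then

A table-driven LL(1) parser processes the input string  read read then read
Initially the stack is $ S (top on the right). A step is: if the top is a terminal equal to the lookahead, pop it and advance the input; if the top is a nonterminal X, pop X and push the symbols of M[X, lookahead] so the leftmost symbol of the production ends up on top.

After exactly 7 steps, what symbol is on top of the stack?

step 1: stack=$ S  input=read read then read $  — expand S → N L
step 2: stack=$ L N  input=read read then read $  — expand N → C L then
step 3: stack=$ L then L C  input=read read then read $  — expand C → L
step 4: stack=$ L then L L  input=read read then read $  — expand L → read
step 5: stack=$ L then L read  input=read read then read $  — match read
step 6: stack=$ L then L  input=read then read $  — expand L → read
step 7: stack=$ L then read  input=read then read $  — match read
Stack after step 7: $ L then (top = then).

then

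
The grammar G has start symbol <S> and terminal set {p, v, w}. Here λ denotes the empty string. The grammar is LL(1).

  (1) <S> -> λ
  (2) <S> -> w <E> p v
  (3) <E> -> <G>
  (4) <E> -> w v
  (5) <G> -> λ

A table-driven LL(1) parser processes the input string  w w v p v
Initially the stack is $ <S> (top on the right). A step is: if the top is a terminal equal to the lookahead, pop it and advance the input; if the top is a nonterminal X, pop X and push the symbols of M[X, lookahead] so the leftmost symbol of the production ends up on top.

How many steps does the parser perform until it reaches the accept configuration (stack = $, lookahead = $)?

     Stack        Input        Action
  1  $ <S>        w w v p v $  expand <S> -> w <E> p v
  2  $ v p <E> w  w w v p v $  match w
  3  $ v p <E>    w v p v $    expand <E> -> w v
  4  $ v p v w    w v p v $    match w
  5  $ v p v      v p v $      match v
  6  $ v p        p v $        match p
  7  $ v          v $          match v
Accept reached after 7 steps.

7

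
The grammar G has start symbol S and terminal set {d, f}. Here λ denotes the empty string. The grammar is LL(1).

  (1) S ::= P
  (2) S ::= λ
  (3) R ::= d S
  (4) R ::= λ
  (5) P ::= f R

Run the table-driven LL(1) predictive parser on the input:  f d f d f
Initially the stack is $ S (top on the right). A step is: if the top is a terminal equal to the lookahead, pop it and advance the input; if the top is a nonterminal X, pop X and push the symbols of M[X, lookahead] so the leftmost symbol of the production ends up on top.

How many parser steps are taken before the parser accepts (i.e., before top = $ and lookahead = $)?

14

      Stack  Input        Action
   1  $ S    f d f d f $  expand S ::= P
   2  $ P    f d f d f $  expand P ::= f R
   3  $ R f  f d f d f $  match f
   4  $ R    d f d f $    expand R ::= d S
   5  $ S d  d f d f $    match d
   6  $ S    f d f $      expand S ::= P
   7  $ P    f d f $      expand P ::= f R
   8  $ R f  f d f $      match f
   9  $ R    d f $        expand R ::= d S
  10  $ S d  d f $        match d
  11  $ S    f $          expand S ::= P
  12  $ P    f $          expand P ::= f R
  13  $ R f  f $          match f
  14  $ R    $            expand R ::= λ
Accept reached after 14 steps.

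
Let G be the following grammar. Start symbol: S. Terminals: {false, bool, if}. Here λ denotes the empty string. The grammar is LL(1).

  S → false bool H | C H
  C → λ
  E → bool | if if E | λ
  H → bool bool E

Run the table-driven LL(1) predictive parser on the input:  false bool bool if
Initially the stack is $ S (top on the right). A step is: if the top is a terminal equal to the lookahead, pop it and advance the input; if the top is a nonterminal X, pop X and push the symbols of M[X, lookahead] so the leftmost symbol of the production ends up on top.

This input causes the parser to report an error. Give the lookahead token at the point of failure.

if

     Stack           Input                 Action
  1  $ S             false bool bool if $  expand S → false bool H
  2  $ H bool false  false bool bool if $  match false
  3  $ H bool        bool bool if $        match bool
  4  $ H             bool if $             expand H → bool bool E
  5  $ E bool bool   bool if $             match bool
  6  $ E bool        if $                  error: top is terminal bool but lookahead is if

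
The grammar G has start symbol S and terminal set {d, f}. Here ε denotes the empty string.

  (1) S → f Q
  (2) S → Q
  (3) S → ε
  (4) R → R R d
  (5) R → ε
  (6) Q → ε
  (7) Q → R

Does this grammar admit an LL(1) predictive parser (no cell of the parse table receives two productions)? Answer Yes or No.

No

FIRST(S) = {ε, d, f}
FIRST(R) = {ε, d}
FIRST(Q) = {ε, d}
FOLLOW(S) = {$}
FOLLOW(R) = {$, d}
FOLLOW(Q) = {$}
Cell M[Q, $] receives both Q → ε and Q → R — the grammar is not LL(1).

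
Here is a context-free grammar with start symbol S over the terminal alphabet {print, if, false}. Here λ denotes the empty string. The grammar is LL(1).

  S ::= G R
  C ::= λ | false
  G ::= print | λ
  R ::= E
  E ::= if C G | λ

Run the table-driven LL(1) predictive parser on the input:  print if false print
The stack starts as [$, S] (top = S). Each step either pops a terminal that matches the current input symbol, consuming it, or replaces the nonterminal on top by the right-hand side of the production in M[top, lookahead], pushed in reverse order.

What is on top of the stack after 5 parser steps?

     Stack      Input                   Action
  1  $ S        print if false print $  expand S ::= G R
  2  $ R G      print if false print $  expand G ::= print
  3  $ R print  print if false print $  match print
  4  $ R        if false print $        expand R ::= E
  5  $ E        if false print $        expand E ::= if C G
Stack after step 5: $ G C if (top = if).

if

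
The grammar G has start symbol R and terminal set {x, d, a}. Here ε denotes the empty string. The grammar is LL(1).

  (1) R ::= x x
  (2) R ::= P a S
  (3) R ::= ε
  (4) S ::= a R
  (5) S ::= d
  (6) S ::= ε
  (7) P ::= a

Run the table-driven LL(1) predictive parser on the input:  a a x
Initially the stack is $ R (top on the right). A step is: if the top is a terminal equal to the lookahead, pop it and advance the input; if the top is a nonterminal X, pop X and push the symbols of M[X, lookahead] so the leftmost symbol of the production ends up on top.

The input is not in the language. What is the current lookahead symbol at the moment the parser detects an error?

x

step 1: stack=$ R  input=a a x $  — expand R ::= P a S
step 2: stack=$ S a P  input=a a x $  — expand P ::= a
step 3: stack=$ S a a  input=a a x $  — match a
step 4: stack=$ S a  input=a x $  — match a
step 5: stack=$ S  input=x $  — error: M[S, x] is empty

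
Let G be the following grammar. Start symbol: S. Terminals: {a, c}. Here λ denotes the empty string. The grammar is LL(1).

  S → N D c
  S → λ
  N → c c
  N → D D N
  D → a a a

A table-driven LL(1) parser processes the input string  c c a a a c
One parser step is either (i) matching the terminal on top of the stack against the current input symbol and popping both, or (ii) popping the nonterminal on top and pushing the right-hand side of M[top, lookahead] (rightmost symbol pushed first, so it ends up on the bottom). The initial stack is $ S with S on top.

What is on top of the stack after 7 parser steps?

step 1: stack=$ S  input=c c a a a c $  — expand S → N D c
step 2: stack=$ c D N  input=c c a a a c $  — expand N → c c
step 3: stack=$ c D c c  input=c c a a a c $  — match c
step 4: stack=$ c D c  input=c a a a c $  — match c
step 5: stack=$ c D  input=a a a c $  — expand D → a a a
step 6: stack=$ c a a a  input=a a a c $  — match a
step 7: stack=$ c a a  input=a a c $  — match a
Stack after step 7: $ c a (top = a).

a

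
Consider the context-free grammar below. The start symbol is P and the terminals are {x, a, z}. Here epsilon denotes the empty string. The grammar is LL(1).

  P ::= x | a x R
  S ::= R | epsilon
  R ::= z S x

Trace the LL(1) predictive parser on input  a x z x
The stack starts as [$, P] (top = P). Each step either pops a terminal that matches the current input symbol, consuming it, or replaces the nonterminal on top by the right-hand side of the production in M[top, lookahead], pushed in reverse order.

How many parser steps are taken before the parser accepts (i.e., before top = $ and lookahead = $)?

     Stack    Input      Action
  1  $ P      a x z x $  expand P ::= a x R
  2  $ R x a  a x z x $  match a
  3  $ R x    x z x $    match x
  4  $ R      z x $      expand R ::= z S x
  5  $ x S z  z x $      match z
  6  $ x S    x $        expand S ::= epsilon
  7  $ x      x $        match x
Accept reached after 7 steps.

7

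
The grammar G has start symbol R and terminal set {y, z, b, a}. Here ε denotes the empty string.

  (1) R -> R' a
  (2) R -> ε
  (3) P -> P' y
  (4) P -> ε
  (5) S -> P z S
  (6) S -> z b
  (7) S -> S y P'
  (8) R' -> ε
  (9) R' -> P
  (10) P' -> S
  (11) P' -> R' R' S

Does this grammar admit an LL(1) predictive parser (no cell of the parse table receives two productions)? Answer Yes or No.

No

FIRST(R) = {ε, a, z}
FIRST(P) = {ε, z}
FIRST(S) = {z}
FIRST(R') = {ε, z}
FIRST(P') = {z}
FOLLOW(R) = {$}
FOLLOW(P) = {a, z}
FOLLOW(S) = {y}
FOLLOW(R') = {a, z}
FOLLOW(P') = {y}
Cell M[P, z] receives both P -> P' y and P -> ε — the grammar is not LL(1).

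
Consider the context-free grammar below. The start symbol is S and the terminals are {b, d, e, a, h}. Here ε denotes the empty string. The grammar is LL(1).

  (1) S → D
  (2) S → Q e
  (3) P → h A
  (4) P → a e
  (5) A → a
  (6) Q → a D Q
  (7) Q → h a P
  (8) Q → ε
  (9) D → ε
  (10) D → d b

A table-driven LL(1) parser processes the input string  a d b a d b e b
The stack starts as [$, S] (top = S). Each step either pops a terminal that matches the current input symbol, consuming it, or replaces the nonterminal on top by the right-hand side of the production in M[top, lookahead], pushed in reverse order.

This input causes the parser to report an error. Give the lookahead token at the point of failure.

b

      Stack      Input              Action
   1  $ S        a d b a d b e b $  expand S → Q e
   2  $ e Q      a d b a d b e b $  expand Q → a D Q
   3  $ e Q D a  a d b a d b e b $  match a
   4  $ e Q D    d b a d b e b $    expand D → d b
   5  $ e Q b d  d b a d b e b $    match d
   6  $ e Q b    b a d b e b $      match b
   7  $ e Q      a d b e b $        expand Q → a D Q
   8  $ e Q D a  a d b e b $        match a
   9  $ e Q D    d b e b $          expand D → d b
  10  $ e Q b d  d b e b $          match d
  11  $ e Q b    b e b $            match b
  12  $ e Q      e b $              expand Q → ε
  13  $ e        e b $              match e
  14  $          b $                error: stack empty but input remains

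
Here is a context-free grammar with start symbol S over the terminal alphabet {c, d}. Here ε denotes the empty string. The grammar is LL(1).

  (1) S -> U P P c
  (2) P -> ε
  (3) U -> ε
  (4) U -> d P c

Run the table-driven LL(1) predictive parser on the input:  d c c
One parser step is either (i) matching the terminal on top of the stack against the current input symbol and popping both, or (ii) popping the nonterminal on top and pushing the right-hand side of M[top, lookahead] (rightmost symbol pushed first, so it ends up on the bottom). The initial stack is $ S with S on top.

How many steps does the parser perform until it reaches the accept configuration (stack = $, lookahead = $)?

8

step 1: stack=$ S  input=d c c $  — expand S -> U P P c
step 2: stack=$ c P P U  input=d c c $  — expand U -> d P c
step 3: stack=$ c P P c P d  input=d c c $  — match d
step 4: stack=$ c P P c P  input=c c $  — expand P -> ε
step 5: stack=$ c P P c  input=c c $  — match c
step 6: stack=$ c P P  input=c $  — expand P -> ε
step 7: stack=$ c P  input=c $  — expand P -> ε
step 8: stack=$ c  input=c $  — match c
Accept reached after 8 steps.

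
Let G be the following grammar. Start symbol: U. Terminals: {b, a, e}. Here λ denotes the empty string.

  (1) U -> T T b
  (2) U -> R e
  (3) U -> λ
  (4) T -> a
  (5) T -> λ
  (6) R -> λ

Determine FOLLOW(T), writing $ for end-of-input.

FIRST(T) = {λ, a}
FIRST(R) = {λ}
FIRST(U) = {λ, a, b, e}  (via T T b, R e)
FOLLOW(U) includes $ since U is the start symbol.
FOLLOW(U): U appears on no right-hand side. Thus FOLLOW(U) = {$}.
FOLLOW(T): in U->T T b (occurrence 1), T is followed by T b with FIRST {a, b}; in U->T T b (occurrence 2), T is followed by b with FIRST {b}. Thus FOLLOW(T) = {a, b}.
FOLLOW(R): in U->R e, R is followed by e with FIRST {e}. Thus FOLLOW(R) = {e}.

{a, b}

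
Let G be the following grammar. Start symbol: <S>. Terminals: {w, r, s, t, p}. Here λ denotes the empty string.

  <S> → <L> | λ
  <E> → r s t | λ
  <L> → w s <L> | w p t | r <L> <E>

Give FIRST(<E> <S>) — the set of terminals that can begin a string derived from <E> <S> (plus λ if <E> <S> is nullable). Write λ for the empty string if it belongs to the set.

FIRST(<E>) = {λ, r}
FIRST(<L>) = {r, w}
FIRST(<S>) = {λ, r, w}  (via <L>)
FIRST(<E> <S>): take FIRST of each symbol in turn, carrying on past any symbol whose FIRST contains λ; result {λ, r, w}.

{λ, r, w}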